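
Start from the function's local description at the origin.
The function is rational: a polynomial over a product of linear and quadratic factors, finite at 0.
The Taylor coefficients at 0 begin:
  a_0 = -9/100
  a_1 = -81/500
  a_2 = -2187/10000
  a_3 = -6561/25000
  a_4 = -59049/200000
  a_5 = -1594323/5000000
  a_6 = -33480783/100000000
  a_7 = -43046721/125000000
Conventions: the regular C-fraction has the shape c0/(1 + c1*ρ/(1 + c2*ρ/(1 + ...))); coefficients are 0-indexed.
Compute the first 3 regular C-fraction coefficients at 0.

The regular C-fraction coefficients are [-9/100, -9/5, 9/20].

Taylor coefficients (read off): a_0 = -9/100, a_1 = -81/500, a_2 = -2187/10000.
c0 = a_0 = -9/100. Peel one level at a time: if S = 1 + c*ρ/S' with S'(0) = 1, then c is the ρ-coefficient of S and S' = c*ρ/(S - 1).
S_1 = c0/f = 1 + (-9/5)*ρ + (81/100)*ρ^2 + ...; c1 = -9/5.
S_2 = c1*ρ/(S_1 - 1) = 1 + (9/20)*ρ + ...; c2 = 9/20.


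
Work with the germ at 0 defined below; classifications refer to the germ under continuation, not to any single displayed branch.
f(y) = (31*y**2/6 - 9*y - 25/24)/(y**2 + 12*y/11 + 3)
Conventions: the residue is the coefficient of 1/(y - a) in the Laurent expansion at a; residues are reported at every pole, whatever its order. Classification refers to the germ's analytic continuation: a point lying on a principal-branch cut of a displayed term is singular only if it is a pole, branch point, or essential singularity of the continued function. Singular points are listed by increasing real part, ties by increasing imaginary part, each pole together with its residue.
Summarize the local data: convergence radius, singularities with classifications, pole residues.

Denominator factor (y**2 + 12*y/11 + 3): discriminant -1308/121, complex-conjugate roots (-6/11) + ((1/11)*sqrt(327))*i and (-6/11) - ((1/11)*sqrt(327))*i; poles of order 1, moduli sqrt(3) and sqrt(3).
The radius of convergence is the smallest modulus among the singular points: sqrt(3).
The factor y**2 + 12*y/11 + 3 splits as (y - a)(y - a') with a = (-6/11) - ((1/11)*sqrt(327))*i, a' = (-6/11) + ((1/11)*sqrt(327))*i. At the order-1 pole a set g(y) = (y - a)*f(y) = [31*y**2/6 - 9*y - 25/24] / (y - a').
Simple pole: residue = g(a) at a = (-6/11) - ((1/11)*sqrt(327))*i, which is (-161/22) - ((24853/172656)*sqrt(327))*i.
The factor y**2 + 12*y/11 + 3 splits as (y - a)(y - a') with a = (-6/11) + ((1/11)*sqrt(327))*i, a' = (-6/11) - ((1/11)*sqrt(327))*i. At the order-1 pole a set g(y) = (y - a)*f(y) = [31*y**2/6 - 9*y - 25/24] / (y - a').
Simple pole: residue = g(a) at a = (-6/11) + ((1/11)*sqrt(327))*i, which is (-161/22) + ((24853/172656)*sqrt(327))*i.
List the singular points by increasing real part (a conjugate pair: the negative imaginary part first).

Radius of convergence at 0: sqrt(3).
At (-6/11) - ((1/11)*sqrt(327))*i: a pole of order 1; residue (-161/22) - ((24853/172656)*sqrt(327))*i.
At (-6/11) + ((1/11)*sqrt(327))*i: a pole of order 1; residue (-161/22) + ((24853/172656)*sqrt(327))*i.


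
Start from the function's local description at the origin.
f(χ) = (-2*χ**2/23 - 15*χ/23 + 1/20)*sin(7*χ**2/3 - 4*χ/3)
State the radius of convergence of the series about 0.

The radius of convergence is infinite.

The factor sin(7*χ**2/3 - 4*χ/3) is entire and contributes no finite singular point.
The polynomial part has no poles.
No finite singular points: the Taylor series at 0 converges everywhere.


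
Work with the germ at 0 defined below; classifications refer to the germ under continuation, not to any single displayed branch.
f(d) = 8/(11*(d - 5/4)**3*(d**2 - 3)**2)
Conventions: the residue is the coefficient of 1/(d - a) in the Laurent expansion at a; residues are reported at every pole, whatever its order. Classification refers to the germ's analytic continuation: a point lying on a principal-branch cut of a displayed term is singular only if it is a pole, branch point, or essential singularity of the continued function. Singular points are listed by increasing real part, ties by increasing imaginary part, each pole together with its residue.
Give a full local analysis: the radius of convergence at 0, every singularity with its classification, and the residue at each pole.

Denominator factor (d - 5/4)^3: pole of order 3 at 5/4, modulus 5/4.
Denominator factor (d**2 - 3)^2: discriminant 12, real irrational roots sqrt(3) and -sqrt(3); poles of order 2, moduli sqrt(3) and sqrt(3).
The radius of convergence is the smallest modulus among the singular points: 5/4.
The factor d**2 - 3 splits as (d - a)(d - a') with a = -sqrt(3), a' = sqrt(3). At the order-2 pole a set g(d) = (d - a)^2*f(d) = [8/(11*(d - 5/4)**3)] / (d - a')^2.
Order-2 pole: residue = g'(a); g'(-sqrt(3)) = -5668864/3078251 + (29398400/27704259)*sqrt(3), so the residue is -5668864/3078251 + (29398400/27704259)*sqrt(3).
At the order-3 pole 5/4 set g(d) = (d - (5/4))^3*f(d) = 8/(11*(d**2 - 3)**2).
Order-3 pole: residue = g''(a)/2; g''(5/4) = 22675456/3078251, so the residue is 11337728/3078251.
The factor d**2 - 3 splits as (d - a)(d - a') with a = sqrt(3), a' = -sqrt(3). At the order-2 pole a set g(d) = (d - a)^2*f(d) = [8/(11*(d - 5/4)**3)] / (d - a')^2.
Order-2 pole: residue = g'(a); g'(sqrt(3)) = -5668864/3078251 - (29398400/27704259)*sqrt(3), so the residue is -5668864/3078251 - (29398400/27704259)*sqrt(3).
List the singular points by increasing real part (a conjugate pair: the negative imaginary part first).

Radius of convergence at 0: 5/4.
At -sqrt(3): a pole of order 2; residue -5668864/3078251 + (29398400/27704259)*sqrt(3).
At 5/4: a pole of order 3; residue 11337728/3078251.
At sqrt(3): a pole of order 2; residue -5668864/3078251 - (29398400/27704259)*sqrt(3).


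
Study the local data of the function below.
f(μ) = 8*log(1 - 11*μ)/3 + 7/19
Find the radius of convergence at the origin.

The radius of convergence is 1/11.

Branch term (8/3)*log(1 - μ/(1/11)): its argument vanishes at μ = 1/11, a logarithmic branch point, modulus 1/11.
The radius of convergence is the smallest modulus among the singular points: 1/11.


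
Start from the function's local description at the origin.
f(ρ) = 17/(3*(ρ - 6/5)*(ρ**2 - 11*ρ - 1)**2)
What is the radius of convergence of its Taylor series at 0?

The radius of convergence is -11/2 + (5/2)*sqrt(5).

Denominator factor (ρ**2 - 11*ρ - 1)^2: discriminant 125, real irrational roots 11/2 + (5/2)*sqrt(5) and 11/2 - (5/2)*sqrt(5); poles of order 2, moduli 11/2 + (5/2)*sqrt(5) and -11/2 + (5/2)*sqrt(5).
Denominator factor (ρ - 6/5): pole of order 1 at 6/5, modulus 6/5.
The radius of convergence is the smallest modulus among the singular points: -11/2 + (5/2)*sqrt(5).


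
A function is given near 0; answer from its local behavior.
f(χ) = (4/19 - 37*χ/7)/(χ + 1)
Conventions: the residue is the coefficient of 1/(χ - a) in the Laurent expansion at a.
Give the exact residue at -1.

At the order-1 pole -1 set g(χ) = (χ - (-1))*f(χ) = 4/19 - 37*χ/7.
Simple pole: residue = g(a) at a = -1, which is 731/133.

The residue is 731/133.


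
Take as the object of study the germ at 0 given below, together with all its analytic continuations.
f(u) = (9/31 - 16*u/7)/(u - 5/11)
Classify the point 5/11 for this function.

The denominator factor u - 5/11 vanishes at 5/11 and appears to the power 1; the numerator there equals -1787/2387, nonzero, and no other factor vanishes.
Hence a pole whose order is the multiplicity, 1.

The point is a pole of order 1.


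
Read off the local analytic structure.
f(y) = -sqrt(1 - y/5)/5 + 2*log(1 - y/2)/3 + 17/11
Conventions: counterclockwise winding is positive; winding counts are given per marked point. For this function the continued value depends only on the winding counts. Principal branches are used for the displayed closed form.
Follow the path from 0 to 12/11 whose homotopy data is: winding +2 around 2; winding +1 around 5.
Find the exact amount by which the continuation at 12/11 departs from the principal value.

The rational part is single-valued and drops out of the difference; each branch term changes only by its own monodromy.
(-1/5)*sqrt(1 - y/(5)): winding +1 is odd, the square root flips sign, contributing -2*(-1/5)*sqrt(1 - (12/11)/(5)) = -2*(-1/5)*sqrt(43/55) = (2/275)*sqrt(2365).
(2/3)*log(1 - y/(2)): each positive loop around 2 adds 2*pi*i to the log, so winding +2 contributes (2/3)*(2)*2*pi*i = (8/3)*pi*i.
Summing the contributions at y = 12/11 gives ((2/275)*sqrt(2365)) + ((8/3)*pi)*i.

Continued minus principal equals ((2/275)*sqrt(2365)) + ((8/3)*pi)*i.


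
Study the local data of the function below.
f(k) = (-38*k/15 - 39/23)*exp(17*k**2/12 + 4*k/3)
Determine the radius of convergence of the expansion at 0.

The factor exp(17*k**2/12 + 4*k/3) is entire and contributes no finite singular point.
The polynomial part has no poles.
No finite singular points: the Taylor series at 0 converges everywhere.

The radius of convergence is infinite.


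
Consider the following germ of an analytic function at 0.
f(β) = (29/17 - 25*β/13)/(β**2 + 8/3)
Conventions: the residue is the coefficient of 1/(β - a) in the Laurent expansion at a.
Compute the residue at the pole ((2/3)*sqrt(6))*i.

The factor β**2 + 8/3 splits as (β - a)(β - a') with a = ((2/3)*sqrt(6))*i, a' = -((2/3)*sqrt(6))*i. At the order-1 pole a set g(β) = (β - a)*f(β) = [29/17 - 25*β/13] / (β - a').
Simple pole: residue = g(a) at a = ((2/3)*sqrt(6))*i, which is (-25/26) - ((29/136)*sqrt(6))*i.

The residue is (-25/26) - ((29/136)*sqrt(6))*i.


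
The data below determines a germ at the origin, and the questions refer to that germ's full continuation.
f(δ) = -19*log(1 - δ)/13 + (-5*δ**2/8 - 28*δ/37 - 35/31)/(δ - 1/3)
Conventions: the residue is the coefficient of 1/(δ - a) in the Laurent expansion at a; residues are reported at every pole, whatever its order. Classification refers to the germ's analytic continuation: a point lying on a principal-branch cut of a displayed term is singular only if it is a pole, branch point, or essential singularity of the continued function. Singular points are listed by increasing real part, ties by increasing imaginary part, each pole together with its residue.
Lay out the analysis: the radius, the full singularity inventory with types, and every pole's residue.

Radius of convergence at 0: 1/3.
At 1/3: a pole of order 1; residue -119807/82584.
At 1: a logarithmic branch point.

Denominator factor (δ - 1/3): pole of order 1 at 1/3, modulus 1/3.
Branch term (-19/13)*log(1 - δ/(1)): its argument vanishes at δ = 1, a logarithmic branch point, modulus 1.
The radius of convergence is the smallest modulus among the singular points: 1/3.
The branch term is analytic at 1/3 and contributes nothing to the residue; only the rational part matters.
At the order-1 pole 1/3 set g(δ) = (δ - (1/3))*(rational part) = -5*δ**2/8 - 28*δ/37 - 35/31.
Simple pole: residue = g(a) at a = 1/3, which is -119807/82584.
List the singular points by increasing real part (a conjugate pair: the negative imaginary part first).


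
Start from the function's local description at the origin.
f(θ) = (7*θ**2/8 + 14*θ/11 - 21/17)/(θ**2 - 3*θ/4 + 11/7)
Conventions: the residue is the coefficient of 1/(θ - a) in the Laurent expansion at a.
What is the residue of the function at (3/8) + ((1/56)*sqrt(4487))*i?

The factor θ**2 - 3*θ/4 + 11/7 splits as (θ - a)(θ - a') with a = (3/8) + ((1/56)*sqrt(4487))*i, a' = (3/8) - ((1/56)*sqrt(4487))*i. At the order-1 pole a set g(θ) = (θ - a)*f(θ) = [7*θ**2/8 + 14*θ/11 - 21/17] / (θ - a').
Simple pole: residue = g(a) at a = (3/8) + ((1/56)*sqrt(4487))*i, which is (679/704) + ((90331/7671488)*sqrt(4487))*i.

The residue is (679/704) + ((90331/7671488)*sqrt(4487))*i.


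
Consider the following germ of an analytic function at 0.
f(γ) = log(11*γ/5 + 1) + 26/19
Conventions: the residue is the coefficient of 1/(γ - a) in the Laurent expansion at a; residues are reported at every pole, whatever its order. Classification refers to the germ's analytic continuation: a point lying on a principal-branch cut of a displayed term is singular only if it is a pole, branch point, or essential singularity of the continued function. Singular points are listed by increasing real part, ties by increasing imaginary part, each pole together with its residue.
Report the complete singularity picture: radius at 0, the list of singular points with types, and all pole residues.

Branch term (1)*log(1 - γ/(-5/11)): its argument vanishes at γ = -5/11, a logarithmic branch point, modulus 5/11.
The radius of convergence is the smallest modulus among the singular points: 5/11.

Radius of convergence at 0: 5/11.
At -5/11: a logarithmic branch point.


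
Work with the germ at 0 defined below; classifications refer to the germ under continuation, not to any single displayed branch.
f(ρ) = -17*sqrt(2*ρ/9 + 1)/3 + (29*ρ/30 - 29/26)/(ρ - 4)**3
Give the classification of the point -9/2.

The term (-17/3)*sqrt(1 - ρ/(-9/2)) has argument 1 - -9/2/(-9/2) = 0 at -9/2: a square-root (algebraic, two-sheeted) branch point; the remaining terms are analytic or single-valued there.

The point is an algebraic (square-root) branch point.


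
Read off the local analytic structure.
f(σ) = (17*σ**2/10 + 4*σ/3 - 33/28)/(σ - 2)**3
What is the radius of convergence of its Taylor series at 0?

The radius of convergence is 2.

Denominator factor (σ - 2)^3: pole of order 3 at 2, modulus 2.
The radius of convergence is the smallest modulus among the singular points: 2.


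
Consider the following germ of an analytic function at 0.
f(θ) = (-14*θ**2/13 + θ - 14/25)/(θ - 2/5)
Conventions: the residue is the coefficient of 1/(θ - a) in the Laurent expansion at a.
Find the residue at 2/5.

The residue is -108/325.

At the order-1 pole 2/5 set g(θ) = (θ - (2/5))*f(θ) = -14*θ**2/13 + θ - 14/25.
Simple pole: residue = g(a) at a = 2/5, which is -108/325.


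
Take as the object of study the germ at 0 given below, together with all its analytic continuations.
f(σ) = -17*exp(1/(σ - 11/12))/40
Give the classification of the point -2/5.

The point is a regular point.

There is no denominator, hence no pole anywhere.
The essential point of exp(1/(σ - (11/12))) is 11/12, not -2/5.
So the germ continues analytically to -2/5.


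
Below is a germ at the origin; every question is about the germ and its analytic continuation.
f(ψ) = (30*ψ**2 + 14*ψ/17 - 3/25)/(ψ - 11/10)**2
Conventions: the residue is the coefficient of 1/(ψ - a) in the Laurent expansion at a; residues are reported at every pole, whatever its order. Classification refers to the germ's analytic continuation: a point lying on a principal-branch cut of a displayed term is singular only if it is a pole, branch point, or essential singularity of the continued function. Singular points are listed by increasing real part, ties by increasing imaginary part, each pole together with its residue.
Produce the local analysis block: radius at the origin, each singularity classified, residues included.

Radius of convergence at 0: 11/10.
At 11/10: a pole of order 2; residue 1136/17.

Denominator factor (ψ - 11/10)^2: pole of order 2 at 11/10, modulus 11/10.
The radius of convergence is the smallest modulus among the singular points: 11/10.
At the order-2 pole 11/10 set g(ψ) = (ψ - (11/10))^2*f(ψ) = 30*ψ**2 + 14*ψ/17 - 3/25.
Order-2 pole: residue = g'(a); g'(11/10) = 1136/17, so the residue is 1136/17.


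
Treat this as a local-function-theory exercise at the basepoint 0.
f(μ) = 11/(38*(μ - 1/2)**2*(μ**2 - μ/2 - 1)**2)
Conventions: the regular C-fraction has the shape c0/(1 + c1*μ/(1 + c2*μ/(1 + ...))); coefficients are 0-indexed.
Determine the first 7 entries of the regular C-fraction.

The regular C-fraction coefficients are [22/19, -3, -7/12, 529/84, -18528/3703, -36596/102097, 14283/504502].

Taylor coefficients (expand at 0): a_0 = 22/19, a_1 = 66/19, a_2 = 473/38, a_3 = 605/19, a_4 = 12903/152, a_5 = 1617/8, a_6 = 294613/608.
c0 = a_0 = 22/19. Peel one level at a time: if S = 1 + c*μ/S' with S'(0) = 1, then c is the μ-coefficient of S and S' = c*μ/(S - 1).
S_1 = c0/f = 1 + (-3)*μ + (-7/4)*μ^2 + ...; c1 = -3.
S_2 = c1*μ/(S_1 - 1) = 1 + (-7/12)*μ + (529/144)*μ^2 + ...; c2 = -7/12.
S_3 = c2*μ/(S_2 - 1) = 1 + (529/84)*μ + (1544/49)*μ^2 + ...; c3 = 529/84.
S_4 = c3*μ/(S_3 - 1) = 1 + (-18528/3703)*μ + (-501888/279841)*μ^2 + ...; c4 = -18528/3703.
S_5 = c4*μ/(S_4 - 1) = 1 + (-36596/102097)*μ + (378/37249)*μ^2 + ...; c5 = -36596/102097.
S_6 = c5*μ/(S_5 - 1) = 1 + (14283/504502)*μ + ...; c6 = 14283/504502.


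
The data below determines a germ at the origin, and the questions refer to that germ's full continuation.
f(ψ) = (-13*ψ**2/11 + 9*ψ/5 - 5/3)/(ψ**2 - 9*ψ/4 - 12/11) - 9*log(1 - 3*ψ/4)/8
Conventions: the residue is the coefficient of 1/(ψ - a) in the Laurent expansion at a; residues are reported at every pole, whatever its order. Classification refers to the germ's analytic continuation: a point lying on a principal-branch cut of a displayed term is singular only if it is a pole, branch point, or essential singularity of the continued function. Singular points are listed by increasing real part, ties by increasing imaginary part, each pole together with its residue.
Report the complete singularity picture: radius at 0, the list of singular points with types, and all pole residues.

Radius of convergence at 0: -9/8 + (1/88)*sqrt(18249).
At 9/8 - (1/88)*sqrt(18249): a pole of order 1; residue -189/440 + (227813/24088680)*sqrt(18249).
At 4/3: a logarithmic branch point.
At 9/8 + (1/88)*sqrt(18249): a pole of order 1; residue -189/440 - (227813/24088680)*sqrt(18249).

Denominator factor (ψ**2 - 9*ψ/4 - 12/11): discriminant 1659/176, real irrational roots 9/8 + (1/88)*sqrt(18249) and 9/8 - (1/88)*sqrt(18249); poles of order 1, moduli 9/8 + (1/88)*sqrt(18249) and -9/8 + (1/88)*sqrt(18249).
Branch term (-9/8)*log(1 - ψ/(4/3)): its argument vanishes at ψ = 4/3, a logarithmic branch point, modulus 4/3.
The radius of convergence is the smallest modulus among the singular points: -9/8 + (1/88)*sqrt(18249).
The branch term is analytic at 9/8 - (1/88)*sqrt(18249) and contributes nothing to the residue; only the rational part matters.
The factor ψ**2 - 9*ψ/4 - 12/11 splits as (ψ - a)(ψ - a') with a = 9/8 - (1/88)*sqrt(18249), a' = 9/8 + (1/88)*sqrt(18249). At the order-1 pole a set g(ψ) = (ψ - a)*(rational part) = [-13*ψ**2/11 + 9*ψ/5 - 5/3] / (ψ - a').
Simple pole: residue = g(a) at a = 9/8 - (1/88)*sqrt(18249), which is -189/440 + (227813/24088680)*sqrt(18249).
The branch term is analytic at 9/8 + (1/88)*sqrt(18249) and contributes nothing to the residue; only the rational part matters.
The factor ψ**2 - 9*ψ/4 - 12/11 splits as (ψ - a)(ψ - a') with a = 9/8 + (1/88)*sqrt(18249), a' = 9/8 - (1/88)*sqrt(18249). At the order-1 pole a set g(ψ) = (ψ - a)*(rational part) = [-13*ψ**2/11 + 9*ψ/5 - 5/3] / (ψ - a').
Simple pole: residue = g(a) at a = 9/8 + (1/88)*sqrt(18249), which is -189/440 - (227813/24088680)*sqrt(18249).
List the singular points by increasing real part (a conjugate pair: the negative imaginary part first).


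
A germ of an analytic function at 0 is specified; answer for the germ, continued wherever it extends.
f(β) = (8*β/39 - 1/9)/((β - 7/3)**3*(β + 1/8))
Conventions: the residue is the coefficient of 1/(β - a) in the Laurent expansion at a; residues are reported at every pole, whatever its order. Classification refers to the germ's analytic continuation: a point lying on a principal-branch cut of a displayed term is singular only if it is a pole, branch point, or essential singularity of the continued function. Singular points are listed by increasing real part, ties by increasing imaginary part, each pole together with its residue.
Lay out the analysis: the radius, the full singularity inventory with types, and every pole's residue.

Radius of convergence at 0: 1/8.
At -1/8: a pole of order 1; residue 24576/2669927.
At 7/3: a pole of order 3; residue -24576/2669927.

Denominator factor (β + 1/8): pole of order 1 at -1/8, modulus 1/8.
Denominator factor (β - 7/3)^3: pole of order 3 at 7/3, modulus 7/3.
The radius of convergence is the smallest modulus among the singular points: 1/8.
At the order-1 pole -1/8 set g(β) = (β - (-1/8))*f(β) = (8*β/39 - 1/9)/(β - 7/3)**3.
Simple pole: residue = g(a) at a = -1/8, which is 24576/2669927.
At the order-3 pole 7/3 set g(β) = (β - (7/3))^3*f(β) = (8*β/39 - 1/9)/(β + 1/8).
Order-3 pole: residue = g''(a)/2; g''(7/3) = -49152/2669927, so the residue is -24576/2669927.
List the singular points by increasing real part (a conjugate pair: the negative imaginary part first).


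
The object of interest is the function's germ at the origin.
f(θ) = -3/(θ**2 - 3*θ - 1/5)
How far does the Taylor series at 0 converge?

Denominator factor (θ**2 - 3*θ - 1/5): discriminant 49/5, real irrational roots 3/2 + (7/10)*sqrt(5) and 3/2 - (7/10)*sqrt(5); poles of order 1, moduli 3/2 + (7/10)*sqrt(5) and -3/2 + (7/10)*sqrt(5).
The radius of convergence is the smallest modulus among the singular points: -3/2 + (7/10)*sqrt(5).

The radius of convergence is -3/2 + (7/10)*sqrt(5).


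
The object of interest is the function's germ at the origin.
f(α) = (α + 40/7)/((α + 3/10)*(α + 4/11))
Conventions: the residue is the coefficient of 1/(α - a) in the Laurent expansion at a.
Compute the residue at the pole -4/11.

The residue is -4120/49.

At the order-1 pole -4/11 set g(α) = (α - (-4/11))*f(α) = (α + 40/7)/(α + 3/10).
Simple pole: residue = g(a) at a = -4/11, which is -4120/49.


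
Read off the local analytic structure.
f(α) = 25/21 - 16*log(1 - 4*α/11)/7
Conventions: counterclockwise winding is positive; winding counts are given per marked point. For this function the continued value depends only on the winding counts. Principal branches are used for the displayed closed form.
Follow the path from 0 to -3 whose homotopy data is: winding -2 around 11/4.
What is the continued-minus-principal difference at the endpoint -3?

Continued minus principal equals (64/7)*pi*i.

The rational part is single-valued and drops out of the difference; each branch term changes only by its own monodromy.
(-16/7)*log(1 - α/(11/4)): each positive loop around 11/4 adds 2*pi*i to the log, so winding -2 contributes (-16/7)*(-2)*2*pi*i = (64/7)*pi*i.
Summing the contributions at α = -3 gives (64/7)*pi*i.


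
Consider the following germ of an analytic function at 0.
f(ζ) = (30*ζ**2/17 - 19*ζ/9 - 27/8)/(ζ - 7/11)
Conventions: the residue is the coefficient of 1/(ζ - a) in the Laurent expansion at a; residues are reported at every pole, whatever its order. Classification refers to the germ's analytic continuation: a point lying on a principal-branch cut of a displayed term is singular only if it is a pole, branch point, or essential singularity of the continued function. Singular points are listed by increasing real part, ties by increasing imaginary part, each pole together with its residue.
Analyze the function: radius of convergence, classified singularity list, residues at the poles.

Radius of convergence at 0: 7/11.
At 7/11: a pole of order 1; residue -592979/148104.

Denominator factor (ζ - 7/11): pole of order 1 at 7/11, modulus 7/11.
The radius of convergence is the smallest modulus among the singular points: 7/11.
At the order-1 pole 7/11 set g(ζ) = (ζ - (7/11))*f(ζ) = 30*ζ**2/17 - 19*ζ/9 - 27/8.
Simple pole: residue = g(a) at a = 7/11, which is -592979/148104.


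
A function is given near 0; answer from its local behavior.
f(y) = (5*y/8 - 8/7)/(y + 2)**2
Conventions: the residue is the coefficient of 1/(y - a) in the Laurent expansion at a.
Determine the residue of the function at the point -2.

At the order-2 pole -2 set g(y) = (y - (-2))^2*f(y) = 5*y/8 - 8/7.
Order-2 pole: residue = g'(a); g'(-2) = 5/8, so the residue is 5/8.

The residue is 5/8.


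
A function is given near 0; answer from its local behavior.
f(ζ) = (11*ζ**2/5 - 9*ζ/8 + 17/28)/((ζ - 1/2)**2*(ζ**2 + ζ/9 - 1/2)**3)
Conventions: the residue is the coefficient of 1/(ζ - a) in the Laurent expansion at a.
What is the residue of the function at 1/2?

The residue is -128811384/84035.

At the order-2 pole 1/2 set g(ζ) = (ζ - (1/2))^2*f(ζ) = (11*ζ**2/5 - 9*ζ/8 + 17/28)/(ζ**2 + ζ/9 - 1/2)**3.
Order-2 pole: residue = g'(a); g'(1/2) = -128811384/84035, so the residue is -128811384/84035.


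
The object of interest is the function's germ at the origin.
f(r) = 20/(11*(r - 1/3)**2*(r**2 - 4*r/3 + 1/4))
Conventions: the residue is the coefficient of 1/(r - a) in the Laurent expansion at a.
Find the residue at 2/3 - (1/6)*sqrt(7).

The residue is -960/11 - (240/7)*sqrt(7).

The factor r**2 - 4*r/3 + 1/4 splits as (r - a)(r - a') with a = 2/3 - (1/6)*sqrt(7), a' = 2/3 + (1/6)*sqrt(7). At the order-1 pole a set g(r) = (r - a)*f(r) = [20/(11*(r - 1/3)**2)] / (r - a').
Simple pole: residue = g(a) at a = 2/3 - (1/6)*sqrt(7), which is -960/11 - (240/7)*sqrt(7).


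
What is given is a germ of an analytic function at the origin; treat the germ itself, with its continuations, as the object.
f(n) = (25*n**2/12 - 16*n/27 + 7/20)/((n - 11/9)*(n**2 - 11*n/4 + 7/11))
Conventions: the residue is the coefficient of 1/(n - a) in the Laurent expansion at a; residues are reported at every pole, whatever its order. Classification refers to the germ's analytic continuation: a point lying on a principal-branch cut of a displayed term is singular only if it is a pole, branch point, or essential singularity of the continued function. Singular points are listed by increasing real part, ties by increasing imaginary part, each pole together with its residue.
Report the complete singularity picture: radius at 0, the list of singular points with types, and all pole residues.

Denominator factor (n**2 - 11*n/4 + 7/11): discriminant 883/176, real irrational roots 11/8 + (1/88)*sqrt(9713) and 11/8 - (1/88)*sqrt(9713); poles of order 1, moduli 11/8 + (1/88)*sqrt(9713) and 11/8 - (1/88)*sqrt(9713).
Denominator factor (n - 11/9): pole of order 1 at 11/9, modulus 11/9.
The radius of convergence is the smallest modulus among the singular points: 11/8 - (1/88)*sqrt(9713).
The factor n**2 - 11*n/4 + 7/11 splits as (n - a)(n - a') with a = 11/8 - (1/88)*sqrt(9713), a' = 11/8 + (1/88)*sqrt(9713). At the order-1 pole a set g(n) = (n - a)*f(n) = [(25*n**2/12 - 16*n/27 + 7/20)/(n - 11/9)] / (n - a').
Simple pole: residue = g(a) at a = 11/8 - (1/88)*sqrt(9713), which is 1133839/526440 - (9430589/464846520)*sqrt(9713).
At the order-1 pole 11/9 set g(n) = (n - (11/9))*f(n) = (25*n**2/12 - 16*n/27 + 7/20)/(n**2 - 11*n/4 + 7/11).
Simple pole: residue = g(a) at a = 11/9, which is -146366/65805.
The factor n**2 - 11*n/4 + 7/11 splits as (n - a)(n - a') with a = 11/8 + (1/88)*sqrt(9713), a' = 11/8 - (1/88)*sqrt(9713). At the order-1 pole a set g(n) = (n - a)*f(n) = [(25*n**2/12 - 16*n/27 + 7/20)/(n - 11/9)] / (n - a').
Simple pole: residue = g(a) at a = 11/8 + (1/88)*sqrt(9713), which is 1133839/526440 + (9430589/464846520)*sqrt(9713).
List the singular points by increasing real part (a conjugate pair: the negative imaginary part first).

Radius of convergence at 0: 11/8 - (1/88)*sqrt(9713).
At 11/8 - (1/88)*sqrt(9713): a pole of order 1; residue 1133839/526440 - (9430589/464846520)*sqrt(9713).
At 11/9: a pole of order 1; residue -146366/65805.
At 11/8 + (1/88)*sqrt(9713): a pole of order 1; residue 1133839/526440 + (9430589/464846520)*sqrt(9713).


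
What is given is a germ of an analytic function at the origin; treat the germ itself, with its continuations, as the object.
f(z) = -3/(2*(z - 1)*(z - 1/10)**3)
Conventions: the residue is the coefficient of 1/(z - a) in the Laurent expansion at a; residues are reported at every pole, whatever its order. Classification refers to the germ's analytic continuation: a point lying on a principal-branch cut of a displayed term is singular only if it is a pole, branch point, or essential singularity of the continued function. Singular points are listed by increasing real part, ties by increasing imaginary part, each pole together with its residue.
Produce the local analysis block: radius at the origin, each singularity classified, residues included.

Radius of convergence at 0: 1/10.
At 1/10: a pole of order 3; residue 500/243.
At 1: a pole of order 1; residue -500/243.

Denominator factor (z - 1): pole of order 1 at 1, modulus 1.
Denominator factor (z - 1/10)^3: pole of order 3 at 1/10, modulus 1/10.
The radius of convergence is the smallest modulus among the singular points: 1/10.
At the order-3 pole 1/10 set g(z) = (z - (1/10))^3*f(z) = -3/(2*(z - 1)).
Order-3 pole: residue = g''(a)/2; g''(1/10) = 1000/243, so the residue is 500/243.
At the order-1 pole 1 set g(z) = (z - (1))*f(z) = -3/(2*(z - 1/10)**3).
Simple pole: residue = g(a) at a = 1, which is -500/243.
List the singular points by increasing real part (a conjugate pair: the negative imaginary part first).


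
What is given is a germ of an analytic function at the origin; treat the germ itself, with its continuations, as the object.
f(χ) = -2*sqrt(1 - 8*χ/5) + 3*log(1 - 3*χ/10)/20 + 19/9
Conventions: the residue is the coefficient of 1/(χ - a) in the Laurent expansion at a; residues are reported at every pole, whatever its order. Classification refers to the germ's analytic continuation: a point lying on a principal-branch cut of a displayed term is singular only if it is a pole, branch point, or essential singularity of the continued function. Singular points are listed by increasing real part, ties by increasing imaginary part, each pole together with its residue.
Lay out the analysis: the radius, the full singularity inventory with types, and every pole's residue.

Branch term (3/20)*log(1 - χ/(10/3)): its argument vanishes at χ = 10/3, a logarithmic branch point, modulus 10/3.
Branch term (-2)*sqrt(1 - χ/(5/8)): its argument vanishes at χ = 5/8, a square-root branch point, modulus 5/8.
The radius of convergence is the smallest modulus among the singular points: 5/8.
List the singular points by increasing real part (a conjugate pair: the negative imaginary part first).

Radius of convergence at 0: 5/8.
At 5/8: an algebraic (square-root) branch point.
At 10/3: a logarithmic branch point.


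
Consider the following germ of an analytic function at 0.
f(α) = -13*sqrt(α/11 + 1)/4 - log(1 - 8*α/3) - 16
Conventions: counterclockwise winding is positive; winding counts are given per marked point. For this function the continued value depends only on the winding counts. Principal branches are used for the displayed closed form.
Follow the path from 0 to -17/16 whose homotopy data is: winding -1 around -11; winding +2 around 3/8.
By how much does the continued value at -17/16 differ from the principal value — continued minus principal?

Continued minus principal equals ((13/88)*sqrt(1749)) - ((4)*pi)*i.

The rational part is single-valued and drops out of the difference; each branch term changes only by its own monodromy.
(-13/4)*sqrt(1 - α/(-11)): winding -1 is odd, the square root flips sign, contributing -2*(-13/4)*sqrt(1 - (-17/16)/(-11)) = -2*(-13/4)*sqrt(159/176) = (13/88)*sqrt(1749).
(-1)*log(1 - α/(3/8)): each positive loop around 3/8 adds 2*pi*i to the log, so winding +2 contributes (-1)*(2)*2*pi*i = -(4)*pi*i.
Summing the contributions at α = -17/16 gives ((13/88)*sqrt(1749)) - ((4)*pi)*i.


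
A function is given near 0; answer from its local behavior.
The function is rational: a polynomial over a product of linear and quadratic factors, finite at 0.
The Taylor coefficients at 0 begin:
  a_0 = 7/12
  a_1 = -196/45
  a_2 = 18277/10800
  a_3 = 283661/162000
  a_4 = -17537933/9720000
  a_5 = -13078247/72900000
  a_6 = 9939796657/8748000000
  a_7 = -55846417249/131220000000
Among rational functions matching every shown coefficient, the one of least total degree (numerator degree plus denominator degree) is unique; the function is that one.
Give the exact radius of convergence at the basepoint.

No rational of total degree below 3 reproduces all 8 coefficients; solving the [1/2] Pade equations on them gives f(ω) = (1 - 7*ω)/(ω**2 + 4*ω/5 + 12/7), whose expansion matches every shown term.
Denominator factor (ω**2 + 4*ω/5 + 12/7): discriminant -1088/175, complex-conjugate roots (-2/5) + ((4/35)*sqrt(119))*i and (-2/5) - ((4/35)*sqrt(119))*i; poles of order 1, moduli (2/7)*sqrt(21) and (2/7)*sqrt(21).
The radius of convergence is the smallest modulus among the singular points: (2/7)*sqrt(21).

The radius of convergence is (2/7)*sqrt(21).


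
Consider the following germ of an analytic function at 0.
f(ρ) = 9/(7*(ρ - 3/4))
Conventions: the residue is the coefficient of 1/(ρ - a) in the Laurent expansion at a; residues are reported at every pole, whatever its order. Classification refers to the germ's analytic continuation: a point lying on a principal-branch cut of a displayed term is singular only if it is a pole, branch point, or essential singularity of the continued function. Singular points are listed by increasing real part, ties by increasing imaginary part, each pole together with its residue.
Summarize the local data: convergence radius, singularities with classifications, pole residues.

Denominator factor (ρ - 3/4): pole of order 1 at 3/4, modulus 3/4.
The radius of convergence is the smallest modulus among the singular points: 3/4.
At the order-1 pole 3/4 set g(ρ) = (ρ - (3/4))*f(ρ) = 9/7.
Simple pole: residue = g(a) at a = 3/4, which is 9/7.

Radius of convergence at 0: 3/4.
At 3/4: a pole of order 1; residue 9/7.


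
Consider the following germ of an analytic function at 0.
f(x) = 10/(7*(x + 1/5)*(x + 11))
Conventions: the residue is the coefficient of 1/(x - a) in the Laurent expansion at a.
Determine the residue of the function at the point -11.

The residue is -25/189.

At the order-1 pole -11 set g(x) = (x - (-11))*f(x) = 10/(7*(x + 1/5)).
Simple pole: residue = g(a) at a = -11, which is -25/189.


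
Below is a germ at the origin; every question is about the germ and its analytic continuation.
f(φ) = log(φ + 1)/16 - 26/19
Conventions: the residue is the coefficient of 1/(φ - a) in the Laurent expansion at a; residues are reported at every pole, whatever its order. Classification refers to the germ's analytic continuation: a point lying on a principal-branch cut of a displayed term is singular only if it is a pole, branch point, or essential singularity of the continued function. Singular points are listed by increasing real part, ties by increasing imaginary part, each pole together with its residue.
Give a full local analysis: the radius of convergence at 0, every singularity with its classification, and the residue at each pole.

Radius of convergence at 0: 1.
At -1: a logarithmic branch point.

Branch term (1/16)*log(1 - φ/(-1)): its argument vanishes at φ = -1, a logarithmic branch point, modulus 1.
The radius of convergence is the smallest modulus among the singular points: 1.


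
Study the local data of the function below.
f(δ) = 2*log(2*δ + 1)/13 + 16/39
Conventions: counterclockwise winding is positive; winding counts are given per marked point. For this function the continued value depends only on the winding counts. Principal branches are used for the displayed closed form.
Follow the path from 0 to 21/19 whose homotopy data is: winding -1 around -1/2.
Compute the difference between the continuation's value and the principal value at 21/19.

Continued minus principal equals -(4/13)*pi*i.

The rational part is single-valued and drops out of the difference; each branch term changes only by its own monodromy.
(2/13)*log(1 - δ/(-1/2)): each positive loop around -1/2 adds 2*pi*i to the log, so winding -1 contributes (2/13)*(-1)*2*pi*i = -(4/13)*pi*i.
Summing the contributions at δ = 21/19 gives -(4/13)*pi*i.


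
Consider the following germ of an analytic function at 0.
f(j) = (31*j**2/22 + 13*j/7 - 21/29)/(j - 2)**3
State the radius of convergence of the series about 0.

Denominator factor (j - 2)^3: pole of order 3 at 2, modulus 2.
The radius of convergence is the smallest modulus among the singular points: 2.

The radius of convergence is 2.


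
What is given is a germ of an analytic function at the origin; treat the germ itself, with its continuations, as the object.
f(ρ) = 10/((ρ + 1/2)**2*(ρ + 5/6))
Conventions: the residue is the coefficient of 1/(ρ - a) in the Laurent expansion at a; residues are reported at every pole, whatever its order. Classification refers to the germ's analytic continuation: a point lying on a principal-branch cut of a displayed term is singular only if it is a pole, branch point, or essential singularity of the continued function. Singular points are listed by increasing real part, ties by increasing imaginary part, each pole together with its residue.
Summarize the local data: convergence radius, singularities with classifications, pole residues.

Radius of convergence at 0: 1/2.
At -5/6: a pole of order 1; residue 90.
At -1/2: a pole of order 2; residue -90.

Denominator factor (ρ + 1/2)^2: pole of order 2 at -1/2, modulus 1/2.
Denominator factor (ρ + 5/6): pole of order 1 at -5/6, modulus 5/6.
The radius of convergence is the smallest modulus among the singular points: 1/2.
At the order-1 pole -5/6 set g(ρ) = (ρ - (-5/6))*f(ρ) = 10/(ρ + 1/2)**2.
Simple pole: residue = g(a) at a = -5/6, which is 90.
At the order-2 pole -1/2 set g(ρ) = (ρ - (-1/2))^2*f(ρ) = 10/(ρ + 5/6).
Order-2 pole: residue = g'(a); g'(-1/2) = -90, so the residue is -90.
List the singular points by increasing real part (a conjugate pair: the negative imaginary part first).


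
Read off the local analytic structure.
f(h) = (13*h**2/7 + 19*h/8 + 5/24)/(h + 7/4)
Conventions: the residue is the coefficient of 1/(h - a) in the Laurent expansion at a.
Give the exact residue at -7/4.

The residue is 167/96.

At the order-1 pole -7/4 set g(h) = (h - (-7/4))*f(h) = 13*h**2/7 + 19*h/8 + 5/24.
Simple pole: residue = g(a) at a = -7/4, which is 167/96.


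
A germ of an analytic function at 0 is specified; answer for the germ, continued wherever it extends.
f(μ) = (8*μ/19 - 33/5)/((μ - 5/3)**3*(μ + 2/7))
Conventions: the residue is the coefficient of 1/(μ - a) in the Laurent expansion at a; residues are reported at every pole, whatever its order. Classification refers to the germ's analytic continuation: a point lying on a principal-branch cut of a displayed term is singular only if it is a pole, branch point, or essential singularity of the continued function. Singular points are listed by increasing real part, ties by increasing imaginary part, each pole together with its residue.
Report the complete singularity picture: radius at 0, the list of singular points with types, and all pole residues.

Denominator factor (μ - 5/3)^3: pole of order 3 at 5/3, modulus 5/3.
Denominator factor (μ + 2/7): pole of order 1 at -2/7, modulus 2/7.
The radius of convergence is the smallest modulus among the singular points: 2/7.
At the order-1 pole -2/7 set g(μ) = (μ - (-2/7))*f(μ) = (8*μ/19 - 33/5)/(μ - 5/3)**3.
Simple pole: residue = g(a) at a = -2/7, which is 144207/159695.
At the order-3 pole 5/3 set g(μ) = (μ - (5/3))^3*f(μ) = (8*μ/19 - 33/5)/(μ + 2/7).
Order-3 pole: residue = g''(a)/2; g''(5/3) = -288414/159695, so the residue is -144207/159695.
List the singular points by increasing real part (a conjugate pair: the negative imaginary part first).

Radius of convergence at 0: 2/7.
At -2/7: a pole of order 1; residue 144207/159695.
At 5/3: a pole of order 3; residue -144207/159695.


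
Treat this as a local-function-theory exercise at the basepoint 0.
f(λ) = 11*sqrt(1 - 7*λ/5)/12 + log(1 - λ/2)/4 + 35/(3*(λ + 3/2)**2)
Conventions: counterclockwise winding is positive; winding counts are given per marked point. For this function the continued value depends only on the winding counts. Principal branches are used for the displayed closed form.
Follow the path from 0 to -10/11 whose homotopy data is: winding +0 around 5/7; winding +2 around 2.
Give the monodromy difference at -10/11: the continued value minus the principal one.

The rational part is single-valued and drops out of the difference; each branch term changes only by its own monodromy.
(1/4)*log(1 - λ/(2)): each positive loop around 2 adds 2*pi*i to the log, so winding +2 contributes (1/4)*(2)*2*pi*i = pi*i.
(11/12)*sqrt(1 - λ/(5/7)): winding +0 is even, the square root returns to the same sheet, contribution 0.
Summing the contributions at λ = -10/11 gives pi*i.

Continued minus principal equals pi*i.
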